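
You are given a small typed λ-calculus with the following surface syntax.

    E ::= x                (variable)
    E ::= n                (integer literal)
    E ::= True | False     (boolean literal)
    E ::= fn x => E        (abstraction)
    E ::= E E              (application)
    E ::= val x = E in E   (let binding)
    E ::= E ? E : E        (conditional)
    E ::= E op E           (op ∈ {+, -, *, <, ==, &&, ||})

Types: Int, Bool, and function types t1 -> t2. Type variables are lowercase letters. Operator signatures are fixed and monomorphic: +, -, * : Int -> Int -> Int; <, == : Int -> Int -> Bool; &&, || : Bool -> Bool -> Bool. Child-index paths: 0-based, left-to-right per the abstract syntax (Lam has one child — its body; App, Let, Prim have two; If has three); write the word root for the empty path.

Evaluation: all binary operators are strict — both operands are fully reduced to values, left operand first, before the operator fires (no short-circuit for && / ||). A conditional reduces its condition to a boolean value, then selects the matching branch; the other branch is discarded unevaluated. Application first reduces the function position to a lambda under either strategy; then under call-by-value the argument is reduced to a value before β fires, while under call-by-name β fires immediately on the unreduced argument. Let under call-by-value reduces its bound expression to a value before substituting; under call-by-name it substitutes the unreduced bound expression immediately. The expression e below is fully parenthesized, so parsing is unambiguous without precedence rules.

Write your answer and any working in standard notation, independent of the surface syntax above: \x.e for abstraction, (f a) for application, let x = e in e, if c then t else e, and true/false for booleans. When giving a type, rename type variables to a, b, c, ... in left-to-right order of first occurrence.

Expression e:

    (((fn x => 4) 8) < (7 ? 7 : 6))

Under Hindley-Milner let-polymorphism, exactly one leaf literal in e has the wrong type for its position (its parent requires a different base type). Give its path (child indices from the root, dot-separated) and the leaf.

Answer: 1.0 : 7

Derivation:
\x._ : a -> Int
  unify a -> Int ~ Int -> b
  unify a ~ Int
  unify Int ~ b
_ _ : Int
  unify Int ~ Int
  unify Int ~ Bool
  FAIL: mismatch Int ~ Bool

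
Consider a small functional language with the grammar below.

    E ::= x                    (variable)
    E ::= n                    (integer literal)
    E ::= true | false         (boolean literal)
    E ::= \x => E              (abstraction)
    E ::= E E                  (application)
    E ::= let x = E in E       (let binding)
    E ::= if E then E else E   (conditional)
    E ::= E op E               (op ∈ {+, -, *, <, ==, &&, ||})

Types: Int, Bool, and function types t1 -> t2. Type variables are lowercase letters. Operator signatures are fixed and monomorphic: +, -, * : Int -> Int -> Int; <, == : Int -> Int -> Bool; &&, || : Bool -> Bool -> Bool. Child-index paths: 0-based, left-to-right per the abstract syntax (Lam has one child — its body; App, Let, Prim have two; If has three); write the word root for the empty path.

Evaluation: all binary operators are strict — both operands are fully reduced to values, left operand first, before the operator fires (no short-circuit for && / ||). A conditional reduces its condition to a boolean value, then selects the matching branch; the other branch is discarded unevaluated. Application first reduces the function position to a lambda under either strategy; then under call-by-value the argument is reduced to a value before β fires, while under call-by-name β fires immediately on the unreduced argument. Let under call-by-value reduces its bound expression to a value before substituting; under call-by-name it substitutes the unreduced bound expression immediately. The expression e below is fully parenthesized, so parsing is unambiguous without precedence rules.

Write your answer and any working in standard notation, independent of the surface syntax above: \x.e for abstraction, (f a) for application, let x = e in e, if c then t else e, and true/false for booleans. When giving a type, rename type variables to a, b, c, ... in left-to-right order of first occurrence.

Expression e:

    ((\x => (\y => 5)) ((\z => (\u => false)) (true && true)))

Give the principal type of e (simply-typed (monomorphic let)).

Answer: a -> Int

Working:
\y._ : b -> Int
\x._ : a -> b -> Int
\u._ : d -> Bool
\z._ : c -> d -> Bool
  unify Bool ~ Bool
  unify Bool ~ Bool
  unify c -> d -> Bool ~ Bool -> e
  unify c ~ Bool
  unify d -> Bool ~ e
_ _ : d -> Bool
  unify a -> b -> Int ~ (d -> Bool) -> f
  unify a ~ d -> Bool
  unify b -> Int ~ f
_ _ : b -> Int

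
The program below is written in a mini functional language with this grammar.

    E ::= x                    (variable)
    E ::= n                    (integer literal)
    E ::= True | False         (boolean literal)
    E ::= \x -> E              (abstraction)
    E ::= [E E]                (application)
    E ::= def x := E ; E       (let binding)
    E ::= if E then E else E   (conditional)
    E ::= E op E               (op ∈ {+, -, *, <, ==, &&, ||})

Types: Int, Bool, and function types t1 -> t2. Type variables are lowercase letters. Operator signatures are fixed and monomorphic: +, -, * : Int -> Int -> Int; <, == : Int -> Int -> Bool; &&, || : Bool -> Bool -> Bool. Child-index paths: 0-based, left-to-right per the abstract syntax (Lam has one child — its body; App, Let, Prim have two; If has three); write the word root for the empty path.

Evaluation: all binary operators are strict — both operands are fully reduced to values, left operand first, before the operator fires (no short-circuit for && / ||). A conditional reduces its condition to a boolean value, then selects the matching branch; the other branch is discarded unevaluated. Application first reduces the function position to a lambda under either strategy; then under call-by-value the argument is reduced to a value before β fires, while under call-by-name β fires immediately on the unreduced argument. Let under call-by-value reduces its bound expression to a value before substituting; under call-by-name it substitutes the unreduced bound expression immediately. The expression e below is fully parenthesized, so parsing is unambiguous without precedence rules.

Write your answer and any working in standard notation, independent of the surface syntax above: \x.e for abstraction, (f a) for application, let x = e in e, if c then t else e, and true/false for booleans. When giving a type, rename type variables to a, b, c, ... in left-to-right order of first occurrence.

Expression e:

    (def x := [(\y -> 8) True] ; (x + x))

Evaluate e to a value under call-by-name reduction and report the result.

Answer: 16

Derivation:
step 0: (let x = ((\y.8) true) in (x + x))
step 1: [let@root] (((\y.8) true) + ((\y.8) true))
step 2: [beta@0] (8 + ((\y.8) true))
step 3: [beta@1] (8 + 8)
step 4: [delta@root] 16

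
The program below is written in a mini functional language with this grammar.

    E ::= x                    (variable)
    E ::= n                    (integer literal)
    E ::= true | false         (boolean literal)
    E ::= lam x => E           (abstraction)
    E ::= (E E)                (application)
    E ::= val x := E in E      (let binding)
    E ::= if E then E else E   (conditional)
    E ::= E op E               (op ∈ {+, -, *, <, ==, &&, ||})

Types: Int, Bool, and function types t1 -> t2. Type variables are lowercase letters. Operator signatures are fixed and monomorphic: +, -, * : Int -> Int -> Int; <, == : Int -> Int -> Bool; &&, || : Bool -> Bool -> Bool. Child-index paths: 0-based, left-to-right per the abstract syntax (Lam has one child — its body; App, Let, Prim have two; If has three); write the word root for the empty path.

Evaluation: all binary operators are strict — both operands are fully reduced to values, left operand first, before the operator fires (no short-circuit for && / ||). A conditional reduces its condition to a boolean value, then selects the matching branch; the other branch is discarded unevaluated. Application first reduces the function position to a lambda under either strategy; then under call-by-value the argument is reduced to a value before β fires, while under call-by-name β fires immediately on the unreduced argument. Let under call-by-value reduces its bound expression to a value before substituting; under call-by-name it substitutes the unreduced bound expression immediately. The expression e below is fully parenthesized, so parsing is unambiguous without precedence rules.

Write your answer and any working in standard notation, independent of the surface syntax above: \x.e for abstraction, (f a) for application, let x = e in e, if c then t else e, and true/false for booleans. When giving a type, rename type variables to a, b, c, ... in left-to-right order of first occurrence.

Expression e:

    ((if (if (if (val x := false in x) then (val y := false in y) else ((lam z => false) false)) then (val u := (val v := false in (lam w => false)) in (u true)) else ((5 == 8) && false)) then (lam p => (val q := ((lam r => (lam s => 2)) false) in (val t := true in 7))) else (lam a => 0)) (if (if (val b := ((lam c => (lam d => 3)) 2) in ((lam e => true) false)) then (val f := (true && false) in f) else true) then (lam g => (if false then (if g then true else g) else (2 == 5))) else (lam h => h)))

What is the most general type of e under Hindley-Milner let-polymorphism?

Working:
let x : Bool
x : Bool
  unify Bool ~ Bool
let y : Bool
y : Bool
\z._ : a -> Bool
  unify a -> Bool ~ Bool -> b
  unify a ~ Bool
  unify Bool ~ b
_ _ : Bool
  unify Bool ~ Bool
  unify Bool ~ Bool
let v : Bool
\w._ : c -> Bool
let u : forall. c -> Bool
u : d -> Bool
  unify d -> Bool ~ Bool -> e
  unify d ~ Bool
  unify Bool ~ e
_ _ : Bool
  unify Int ~ Int
  unify Int ~ Int
  unify Bool ~ Bool
  unify Bool ~ Bool
  unify Bool ~ Bool
  unify Bool ~ Bool
\s._ : h -> Int
\r._ : g -> h -> Int
  unify g -> h -> Int ~ Bool -> i
  unify g ~ Bool
  unify h -> Int ~ i
_ _ : h -> Int
let q : forall. h -> Int
let t : Bool
\p._ : f -> Int
\a._ : j -> Int
  unify f -> Int ~ j -> Int
  unify f ~ j
  unify Int ~ Int
\d._ : l -> Int
\c._ : k -> l -> Int
  unify k -> l -> Int ~ Int -> m
  unify k ~ Int
  unify l -> Int ~ m
_ _ : l -> Int
let b : forall. l -> Int
\e._ : n -> Bool
  unify n -> Bool ~ Bool -> o
  unify n ~ Bool
  unify Bool ~ o
_ _ : Bool
  unify Bool ~ Bool
  unify Bool ~ Bool
  unify Bool ~ Bool
let f : Bool
f : Bool
  unify Bool ~ Bool
  unify Bool ~ Bool
  unify Bool ~ Bool
g : p
  unify p ~ Bool
g : Bool
  unify Bool ~ Bool
  unify Int ~ Int
  unify Int ~ Int
  unify Bool ~ Bool
\g._ : Bool -> Bool
h : q
\h._ : q -> q
  unify Bool -> Bool ~ q -> q
  unify Bool ~ q
  unify Bool ~ Bool
  unify j -> Int ~ (Bool -> Bool) -> r
  unify j ~ Bool -> Bool
  unify Int ~ r
_ _ : Int

Answer: Int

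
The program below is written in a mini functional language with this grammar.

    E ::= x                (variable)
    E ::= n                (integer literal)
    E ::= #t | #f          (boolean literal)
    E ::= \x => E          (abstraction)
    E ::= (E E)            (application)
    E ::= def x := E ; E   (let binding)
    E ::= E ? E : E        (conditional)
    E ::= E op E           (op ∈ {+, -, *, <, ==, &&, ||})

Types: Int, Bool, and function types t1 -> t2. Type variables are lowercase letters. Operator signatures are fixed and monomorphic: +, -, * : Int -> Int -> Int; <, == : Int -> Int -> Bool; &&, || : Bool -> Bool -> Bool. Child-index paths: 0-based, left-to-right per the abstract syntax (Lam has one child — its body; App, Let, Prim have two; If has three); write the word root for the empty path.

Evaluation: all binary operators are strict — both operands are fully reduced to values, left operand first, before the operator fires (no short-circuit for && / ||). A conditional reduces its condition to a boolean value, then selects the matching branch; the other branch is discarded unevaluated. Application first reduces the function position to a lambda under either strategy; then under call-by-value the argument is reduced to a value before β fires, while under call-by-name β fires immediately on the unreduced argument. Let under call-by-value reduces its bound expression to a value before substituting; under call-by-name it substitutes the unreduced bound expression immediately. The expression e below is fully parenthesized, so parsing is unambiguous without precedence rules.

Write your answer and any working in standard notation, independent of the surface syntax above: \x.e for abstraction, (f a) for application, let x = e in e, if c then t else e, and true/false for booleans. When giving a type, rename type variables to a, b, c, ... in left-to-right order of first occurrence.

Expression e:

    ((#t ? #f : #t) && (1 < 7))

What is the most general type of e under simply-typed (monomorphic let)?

Answer: Bool

Trace:
  unify Bool ~ Bool
  unify Bool ~ Bool
  unify Bool ~ Bool
  unify Int ~ Int
  unify Int ~ Int
  unify Bool ~ Bool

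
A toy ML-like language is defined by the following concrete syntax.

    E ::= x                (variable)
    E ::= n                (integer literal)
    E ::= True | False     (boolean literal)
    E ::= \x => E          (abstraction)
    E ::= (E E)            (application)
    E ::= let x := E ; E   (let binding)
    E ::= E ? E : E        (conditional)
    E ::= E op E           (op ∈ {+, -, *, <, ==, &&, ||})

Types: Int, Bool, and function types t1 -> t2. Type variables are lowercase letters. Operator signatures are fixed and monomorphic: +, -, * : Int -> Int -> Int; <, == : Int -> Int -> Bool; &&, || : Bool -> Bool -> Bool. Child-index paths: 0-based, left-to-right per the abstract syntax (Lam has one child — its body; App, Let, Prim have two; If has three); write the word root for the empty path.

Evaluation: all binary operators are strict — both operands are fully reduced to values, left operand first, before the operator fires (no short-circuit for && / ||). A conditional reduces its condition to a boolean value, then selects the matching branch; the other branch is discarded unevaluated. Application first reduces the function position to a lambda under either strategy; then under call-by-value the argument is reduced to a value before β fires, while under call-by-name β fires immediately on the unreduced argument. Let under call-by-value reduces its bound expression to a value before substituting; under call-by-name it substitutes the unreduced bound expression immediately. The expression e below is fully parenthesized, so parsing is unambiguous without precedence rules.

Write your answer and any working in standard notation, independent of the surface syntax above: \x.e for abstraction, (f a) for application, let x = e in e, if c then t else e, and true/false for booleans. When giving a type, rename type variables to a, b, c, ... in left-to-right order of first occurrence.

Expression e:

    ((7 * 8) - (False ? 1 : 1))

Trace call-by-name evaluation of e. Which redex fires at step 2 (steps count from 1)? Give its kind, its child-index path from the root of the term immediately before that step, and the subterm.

Working:
step 0: ((7 * 8) - (if false then 1 else 1))
step 1: [delta@0] (56 - (if false then 1 else 1))
step 2: [if@1] (56 - 1)

Answer: if at 1 : (if false then 1 else 1)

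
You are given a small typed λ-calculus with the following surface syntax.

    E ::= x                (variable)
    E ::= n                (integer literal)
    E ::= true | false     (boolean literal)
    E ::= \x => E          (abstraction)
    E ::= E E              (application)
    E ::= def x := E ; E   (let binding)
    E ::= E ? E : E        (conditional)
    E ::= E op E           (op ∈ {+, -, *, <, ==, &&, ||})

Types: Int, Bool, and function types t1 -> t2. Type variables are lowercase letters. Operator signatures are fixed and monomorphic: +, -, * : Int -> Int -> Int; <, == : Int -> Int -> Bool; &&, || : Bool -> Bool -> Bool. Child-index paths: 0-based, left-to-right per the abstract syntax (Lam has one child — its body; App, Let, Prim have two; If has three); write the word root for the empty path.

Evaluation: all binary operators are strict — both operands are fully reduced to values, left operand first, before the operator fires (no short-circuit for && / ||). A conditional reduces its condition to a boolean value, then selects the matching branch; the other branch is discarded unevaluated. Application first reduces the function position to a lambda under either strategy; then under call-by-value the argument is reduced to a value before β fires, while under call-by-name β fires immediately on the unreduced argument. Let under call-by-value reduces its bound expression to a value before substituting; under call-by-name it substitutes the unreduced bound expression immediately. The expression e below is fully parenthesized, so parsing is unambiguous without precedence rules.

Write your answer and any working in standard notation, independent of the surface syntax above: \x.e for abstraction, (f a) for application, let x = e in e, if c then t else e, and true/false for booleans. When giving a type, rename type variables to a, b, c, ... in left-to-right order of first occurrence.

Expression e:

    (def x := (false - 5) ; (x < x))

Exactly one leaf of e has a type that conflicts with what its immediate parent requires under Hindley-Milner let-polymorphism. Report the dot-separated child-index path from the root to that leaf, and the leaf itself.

Working:
  unify Bool ~ Int
  FAIL: mismatch Bool ~ Int

Answer: 0.0 : false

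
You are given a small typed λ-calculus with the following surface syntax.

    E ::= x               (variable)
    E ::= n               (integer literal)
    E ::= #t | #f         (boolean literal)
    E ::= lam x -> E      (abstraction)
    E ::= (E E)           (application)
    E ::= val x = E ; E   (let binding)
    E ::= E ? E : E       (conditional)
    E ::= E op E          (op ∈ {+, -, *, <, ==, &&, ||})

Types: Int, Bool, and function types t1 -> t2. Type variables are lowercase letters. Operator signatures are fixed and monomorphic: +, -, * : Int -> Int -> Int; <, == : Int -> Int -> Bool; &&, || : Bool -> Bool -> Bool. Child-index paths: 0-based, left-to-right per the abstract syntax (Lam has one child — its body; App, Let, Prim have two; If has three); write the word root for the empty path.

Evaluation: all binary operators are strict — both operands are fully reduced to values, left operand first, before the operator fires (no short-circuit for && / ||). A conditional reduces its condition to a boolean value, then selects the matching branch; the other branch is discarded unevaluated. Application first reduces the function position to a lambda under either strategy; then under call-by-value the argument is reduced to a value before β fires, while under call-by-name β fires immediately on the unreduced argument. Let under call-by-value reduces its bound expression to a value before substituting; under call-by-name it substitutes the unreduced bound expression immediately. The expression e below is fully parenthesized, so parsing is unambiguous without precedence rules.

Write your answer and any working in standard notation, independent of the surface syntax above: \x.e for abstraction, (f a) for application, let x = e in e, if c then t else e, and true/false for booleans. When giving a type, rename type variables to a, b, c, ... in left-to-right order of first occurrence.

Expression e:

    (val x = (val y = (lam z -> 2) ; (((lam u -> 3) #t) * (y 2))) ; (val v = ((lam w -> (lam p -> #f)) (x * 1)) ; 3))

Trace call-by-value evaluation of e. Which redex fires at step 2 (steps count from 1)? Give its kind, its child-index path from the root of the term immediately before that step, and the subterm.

Trace:
step 0: (let x = (let y = (\z.2) in (((\u.3) true) * (y 2))) in (let v = ((\w.(\p.false)) (x * 1)) in 3))
step 1: [let@0] (let x = (((\u.3) true) * ((\z.2) 2)) in (let v = ((\w.(\p.false)) (x * 1)) in 3))
step 2: [beta@0.0] (let x = (3 * ((\z.2) 2)) in (let v = ((\w.(\p.false)) (x * 1)) in 3))

Answer: beta at 0.0 : ((\u.3) true)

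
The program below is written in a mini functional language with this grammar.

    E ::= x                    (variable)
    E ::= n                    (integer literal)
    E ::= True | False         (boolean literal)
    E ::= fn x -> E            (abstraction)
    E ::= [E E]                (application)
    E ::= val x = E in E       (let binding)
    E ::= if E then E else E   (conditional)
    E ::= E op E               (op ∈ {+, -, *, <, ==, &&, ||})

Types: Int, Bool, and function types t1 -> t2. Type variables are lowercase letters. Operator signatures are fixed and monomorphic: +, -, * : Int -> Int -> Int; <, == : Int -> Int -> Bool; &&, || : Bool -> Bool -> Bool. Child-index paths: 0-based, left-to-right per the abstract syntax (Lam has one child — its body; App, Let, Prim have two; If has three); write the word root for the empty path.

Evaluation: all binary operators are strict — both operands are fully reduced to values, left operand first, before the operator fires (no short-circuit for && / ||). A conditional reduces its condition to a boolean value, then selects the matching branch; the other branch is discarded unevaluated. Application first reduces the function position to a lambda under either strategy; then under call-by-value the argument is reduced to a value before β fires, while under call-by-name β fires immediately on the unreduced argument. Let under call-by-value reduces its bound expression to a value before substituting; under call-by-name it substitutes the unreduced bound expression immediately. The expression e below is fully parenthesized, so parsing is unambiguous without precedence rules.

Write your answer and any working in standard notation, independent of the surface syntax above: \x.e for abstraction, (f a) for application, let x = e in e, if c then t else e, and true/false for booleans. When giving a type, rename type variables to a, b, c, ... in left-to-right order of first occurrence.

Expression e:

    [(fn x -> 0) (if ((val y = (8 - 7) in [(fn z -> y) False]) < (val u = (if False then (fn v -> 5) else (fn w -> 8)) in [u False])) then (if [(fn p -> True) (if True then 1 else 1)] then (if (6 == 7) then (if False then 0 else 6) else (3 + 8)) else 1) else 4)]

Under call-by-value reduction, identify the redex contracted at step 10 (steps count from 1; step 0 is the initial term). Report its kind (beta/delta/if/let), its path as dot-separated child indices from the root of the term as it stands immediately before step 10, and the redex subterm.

Answer: beta at 1.0 : ((\p.true) 1)

Trace:
step 0: ((\x.0) (if ((let y = (8 - 7) in ((\z.y) false)) < (let u = (if false then (\v.5) else (\w.8)) in (u false))) then (if ((\p.true) (if true then 1 else 1)) then (if (6 == 7) then (if false then 0 else 6) else (3 + 8)) else 1) else 4))
step 1: [delta@1.0.0.0] ((\x.0) (if ((let y = 1 in ((\z.y) false)) < (let u = (if false then (\v.5) else (\w.8)) in (u false))) then (if ((\p.true) (if true then 1 else 1)) then (if (6 == 7) then (if false then 0 else 6) else (3 + 8)) else 1) else 4))
step 2: [let@1.0.0] ((\x.0) (if (((\z.1) false) < (let u = (if false then (\v.5) else (\w.8)) in (u false))) then (if ((\p.true) (if true then 1 else 1)) then (if (6 == 7) then (if false then 0 else 6) else (3 + 8)) else 1) else 4))
step 3: [beta@1.0.0] ((\x.0) (if (1 < (let u = (if false then (\v.5) else (\w.8)) in (u false))) then (if ((\p.true) (if true then 1 else 1)) then (if (6 == 7) then (if false then 0 else 6) else (3 + 8)) else 1) else 4))
step 4: [if@1.0.1.0] ((\x.0) (if (1 < (let u = (\w.8) in (u false))) then (if ((\p.true) (if true then 1 else 1)) then (if (6 == 7) then (if false then 0 else 6) else (3 + 8)) else 1) else 4))
step 5: [let@1.0.1] ((\x.0) (if (1 < ((\w.8) false)) then (if ((\p.true) (if true then 1 else 1)) then (if (6 == 7) then (if false then 0 else 6) else (3 + 8)) else 1) else 4))
step 6: [beta@1.0.1] ((\x.0) (if (1 < 8) then (if ((\p.true) (if true then 1 else 1)) then (if (6 == 7) then (if false then 0 else 6) else (3 + 8)) else 1) else 4))
step 7: [delta@1.0] ((\x.0) (if true then (if ((\p.true) (if true then 1 else 1)) then (if (6 == 7) then (if false then 0 else 6) else (3 + 8)) else 1) else 4))
step 8: [if@1] ((\x.0) (if ((\p.true) (if true then 1 else 1)) then (if (6 == 7) then (if false then 0 else 6) else (3 + 8)) else 1))
step 9: [if@1.0.1] ((\x.0) (if ((\p.true) 1) then (if (6 == 7) then (if false then 0 else 6) else (3 + 8)) else 1))
step 10: [beta@1.0] ((\x.0) (if true then (if (6 == 7) then (if false then 0 else 6) else (3 + 8)) else 1))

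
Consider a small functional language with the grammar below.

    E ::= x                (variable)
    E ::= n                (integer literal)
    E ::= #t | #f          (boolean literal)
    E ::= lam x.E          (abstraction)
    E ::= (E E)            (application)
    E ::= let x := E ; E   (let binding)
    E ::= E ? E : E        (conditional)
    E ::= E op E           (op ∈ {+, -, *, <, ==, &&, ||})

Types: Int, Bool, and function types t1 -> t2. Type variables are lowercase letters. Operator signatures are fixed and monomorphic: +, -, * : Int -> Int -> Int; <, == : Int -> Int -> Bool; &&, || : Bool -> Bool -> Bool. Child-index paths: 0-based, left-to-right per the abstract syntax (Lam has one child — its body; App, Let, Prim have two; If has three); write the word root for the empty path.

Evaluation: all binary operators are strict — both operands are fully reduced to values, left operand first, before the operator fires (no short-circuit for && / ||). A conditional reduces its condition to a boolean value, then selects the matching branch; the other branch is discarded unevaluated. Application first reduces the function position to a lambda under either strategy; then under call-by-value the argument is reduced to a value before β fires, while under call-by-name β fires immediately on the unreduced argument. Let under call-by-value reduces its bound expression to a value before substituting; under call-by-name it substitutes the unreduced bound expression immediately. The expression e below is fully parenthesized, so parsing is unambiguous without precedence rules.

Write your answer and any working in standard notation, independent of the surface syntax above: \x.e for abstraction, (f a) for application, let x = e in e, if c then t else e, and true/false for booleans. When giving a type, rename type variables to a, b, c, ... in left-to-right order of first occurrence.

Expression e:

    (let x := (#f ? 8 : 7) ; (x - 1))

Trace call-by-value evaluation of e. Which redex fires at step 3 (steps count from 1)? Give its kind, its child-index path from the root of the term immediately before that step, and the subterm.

Trace:
step 0: (let x = (if false then 8 else 7) in (x - 1))
step 1: [if@0] (let x = 7 in (x - 1))
step 2: [let@root] (7 - 1)
step 3: [delta@root] 6

Answer: delta at root : (7 - 1)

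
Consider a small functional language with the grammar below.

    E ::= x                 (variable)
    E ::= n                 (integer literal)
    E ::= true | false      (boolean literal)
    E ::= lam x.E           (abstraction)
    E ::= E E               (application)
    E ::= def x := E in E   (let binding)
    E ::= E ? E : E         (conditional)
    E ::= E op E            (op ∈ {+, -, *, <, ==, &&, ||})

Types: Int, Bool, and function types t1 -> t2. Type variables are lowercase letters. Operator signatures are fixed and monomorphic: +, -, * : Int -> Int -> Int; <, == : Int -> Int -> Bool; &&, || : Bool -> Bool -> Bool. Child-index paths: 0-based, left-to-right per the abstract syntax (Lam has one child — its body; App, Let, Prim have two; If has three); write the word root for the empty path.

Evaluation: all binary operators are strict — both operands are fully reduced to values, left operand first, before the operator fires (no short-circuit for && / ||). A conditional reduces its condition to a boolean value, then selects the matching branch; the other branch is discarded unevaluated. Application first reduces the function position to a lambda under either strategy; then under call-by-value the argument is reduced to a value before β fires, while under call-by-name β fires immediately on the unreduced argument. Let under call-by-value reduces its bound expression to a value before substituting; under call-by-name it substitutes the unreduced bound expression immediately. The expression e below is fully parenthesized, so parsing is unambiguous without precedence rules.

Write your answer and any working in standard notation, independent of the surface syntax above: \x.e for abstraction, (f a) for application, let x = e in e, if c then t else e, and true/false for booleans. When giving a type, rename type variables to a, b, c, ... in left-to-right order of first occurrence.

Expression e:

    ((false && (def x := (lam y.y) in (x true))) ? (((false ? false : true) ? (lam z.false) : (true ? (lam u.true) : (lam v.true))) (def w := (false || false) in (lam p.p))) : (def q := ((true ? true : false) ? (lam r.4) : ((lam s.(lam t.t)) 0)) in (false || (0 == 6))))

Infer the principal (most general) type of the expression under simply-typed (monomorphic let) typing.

Answer: Bool

Derivation:
  unify Bool ~ Bool
y : a
\y._ : a -> a
let x : a -> a
x : a -> a
  unify a -> a ~ Bool -> b
  unify a ~ Bool
  unify Bool ~ b
_ _ : Bool
  unify Bool ~ Bool
  unify Bool ~ Bool
  unify Bool ~ Bool
  unify Bool ~ Bool
  unify Bool ~ Bool
\z._ : c -> Bool
  unify Bool ~ Bool
\u._ : d -> Bool
\v._ : e -> Bool
  unify d -> Bool ~ e -> Bool
  unify d ~ e
  unify Bool ~ Bool
  unify c -> Bool ~ e -> Bool
  unify c ~ e
  unify Bool ~ Bool
  unify Bool ~ Bool
  unify Bool ~ Bool
let w : Bool
p : f
\p._ : f -> f
  unify e -> Bool ~ (f -> f) -> g
  unify e ~ f -> f
  unify Bool ~ g
_ _ : Bool
  unify Bool ~ Bool
  unify Bool ~ Bool
  unify Bool ~ Bool
\r._ : h -> Int
t : j
\t._ : j -> j
\s._ : i -> j -> j
  unify i -> j -> j ~ Int -> k
  unify i ~ Int
  unify j -> j ~ k
_ _ : j -> j
  unify h -> Int ~ j -> j
  unify h ~ j
  unify Int ~ j
let q : Int -> Int
  unify Bool ~ Bool
  unify Int ~ Int
  unify Int ~ Int
  unify Bool ~ Bool
  unify Bool ~ Bool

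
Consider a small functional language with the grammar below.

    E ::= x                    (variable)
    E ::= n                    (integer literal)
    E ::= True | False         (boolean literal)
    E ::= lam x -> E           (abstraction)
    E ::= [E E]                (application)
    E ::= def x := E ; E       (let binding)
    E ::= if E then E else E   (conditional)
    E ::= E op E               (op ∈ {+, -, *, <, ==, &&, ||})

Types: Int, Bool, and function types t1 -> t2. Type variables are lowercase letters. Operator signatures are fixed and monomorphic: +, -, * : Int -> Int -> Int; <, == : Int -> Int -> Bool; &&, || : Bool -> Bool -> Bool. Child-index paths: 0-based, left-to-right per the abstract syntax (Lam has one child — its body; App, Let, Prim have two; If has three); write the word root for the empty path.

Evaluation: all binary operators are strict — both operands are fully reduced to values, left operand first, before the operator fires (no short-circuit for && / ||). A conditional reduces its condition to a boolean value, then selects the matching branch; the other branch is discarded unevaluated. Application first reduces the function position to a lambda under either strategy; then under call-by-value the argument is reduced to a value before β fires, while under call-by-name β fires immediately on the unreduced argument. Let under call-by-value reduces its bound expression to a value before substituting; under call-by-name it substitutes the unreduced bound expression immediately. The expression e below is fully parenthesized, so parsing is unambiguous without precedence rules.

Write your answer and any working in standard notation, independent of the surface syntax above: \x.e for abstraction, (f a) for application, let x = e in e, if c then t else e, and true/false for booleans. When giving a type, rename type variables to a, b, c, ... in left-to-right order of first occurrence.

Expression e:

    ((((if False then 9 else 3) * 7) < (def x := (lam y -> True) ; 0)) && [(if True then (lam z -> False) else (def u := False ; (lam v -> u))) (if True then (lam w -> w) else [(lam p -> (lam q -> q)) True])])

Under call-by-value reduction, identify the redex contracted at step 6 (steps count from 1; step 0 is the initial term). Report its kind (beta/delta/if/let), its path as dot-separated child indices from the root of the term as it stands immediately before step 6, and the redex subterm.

Trace:
step 0: ((((if false then 9 else 3) * 7) < (let x = (\y.true) in 0)) && ((if true then (\z.false) else (let u = false in (\v.u))) (if true then (\w.w) else ((\p.(\q.q)) true))))
step 1: [if@0.0.0] (((3 * 7) < (let x = (\y.true) in 0)) && ((if true then (\z.false) else (let u = false in (\v.u))) (if true then (\w.w) else ((\p.(\q.q)) true))))
step 2: [delta@0.0] ((21 < (let x = (\y.true) in 0)) && ((if true then (\z.false) else (let u = false in (\v.u))) (if true then (\w.w) else ((\p.(\q.q)) true))))
step 3: [let@0.1] ((21 < 0) && ((if true then (\z.false) else (let u = false in (\v.u))) (if true then (\w.w) else ((\p.(\q.q)) true))))
step 4: [delta@0] (false && ((if true then (\z.false) else (let u = false in (\v.u))) (if true then (\w.w) else ((\p.(\q.q)) true))))
step 5: [if@1.0] (false && ((\z.false) (if true then (\w.w) else ((\p.(\q.q)) true))))
step 6: [if@1.1] (false && ((\z.false) (\w.w)))

Answer: if at 1.1 : (if true then (\w.w) else ((\p.(\q.q)) true))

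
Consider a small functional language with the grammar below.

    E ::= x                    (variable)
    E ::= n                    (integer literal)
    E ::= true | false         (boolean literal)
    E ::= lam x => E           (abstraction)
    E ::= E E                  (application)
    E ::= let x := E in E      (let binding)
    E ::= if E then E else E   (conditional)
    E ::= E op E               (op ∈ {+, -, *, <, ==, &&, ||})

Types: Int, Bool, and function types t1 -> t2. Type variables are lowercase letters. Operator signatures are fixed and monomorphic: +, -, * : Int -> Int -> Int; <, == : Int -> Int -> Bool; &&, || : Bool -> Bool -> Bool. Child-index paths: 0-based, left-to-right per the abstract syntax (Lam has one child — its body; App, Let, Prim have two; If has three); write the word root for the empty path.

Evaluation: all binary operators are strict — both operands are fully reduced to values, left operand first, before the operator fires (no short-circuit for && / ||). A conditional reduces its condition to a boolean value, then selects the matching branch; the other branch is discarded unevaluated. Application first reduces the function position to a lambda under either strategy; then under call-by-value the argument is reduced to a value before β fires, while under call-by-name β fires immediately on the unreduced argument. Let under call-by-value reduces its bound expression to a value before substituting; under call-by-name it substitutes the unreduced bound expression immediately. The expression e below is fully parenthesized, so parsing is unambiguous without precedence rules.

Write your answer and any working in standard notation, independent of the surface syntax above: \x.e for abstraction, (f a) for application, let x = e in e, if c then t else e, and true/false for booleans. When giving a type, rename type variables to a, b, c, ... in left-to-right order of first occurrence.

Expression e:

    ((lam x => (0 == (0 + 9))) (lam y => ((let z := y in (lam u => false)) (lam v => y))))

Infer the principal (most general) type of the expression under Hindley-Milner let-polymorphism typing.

Answer: Bool

Derivation:
  unify Int ~ Int
  unify Int ~ Int
  unify Int ~ Int
  unify Int ~ Int
\x._ : a -> Bool
y : b
let z : b
\u._ : c -> Bool
y : b
\v._ : d -> b
  unify c -> Bool ~ (d -> b) -> e
  unify c ~ d -> b
  unify Bool ~ e
_ _ : Bool
\y._ : b -> Bool
  unify a -> Bool ~ (b -> Bool) -> f
  unify a ~ b -> Bool
  unify Bool ~ f
_ _ : Bool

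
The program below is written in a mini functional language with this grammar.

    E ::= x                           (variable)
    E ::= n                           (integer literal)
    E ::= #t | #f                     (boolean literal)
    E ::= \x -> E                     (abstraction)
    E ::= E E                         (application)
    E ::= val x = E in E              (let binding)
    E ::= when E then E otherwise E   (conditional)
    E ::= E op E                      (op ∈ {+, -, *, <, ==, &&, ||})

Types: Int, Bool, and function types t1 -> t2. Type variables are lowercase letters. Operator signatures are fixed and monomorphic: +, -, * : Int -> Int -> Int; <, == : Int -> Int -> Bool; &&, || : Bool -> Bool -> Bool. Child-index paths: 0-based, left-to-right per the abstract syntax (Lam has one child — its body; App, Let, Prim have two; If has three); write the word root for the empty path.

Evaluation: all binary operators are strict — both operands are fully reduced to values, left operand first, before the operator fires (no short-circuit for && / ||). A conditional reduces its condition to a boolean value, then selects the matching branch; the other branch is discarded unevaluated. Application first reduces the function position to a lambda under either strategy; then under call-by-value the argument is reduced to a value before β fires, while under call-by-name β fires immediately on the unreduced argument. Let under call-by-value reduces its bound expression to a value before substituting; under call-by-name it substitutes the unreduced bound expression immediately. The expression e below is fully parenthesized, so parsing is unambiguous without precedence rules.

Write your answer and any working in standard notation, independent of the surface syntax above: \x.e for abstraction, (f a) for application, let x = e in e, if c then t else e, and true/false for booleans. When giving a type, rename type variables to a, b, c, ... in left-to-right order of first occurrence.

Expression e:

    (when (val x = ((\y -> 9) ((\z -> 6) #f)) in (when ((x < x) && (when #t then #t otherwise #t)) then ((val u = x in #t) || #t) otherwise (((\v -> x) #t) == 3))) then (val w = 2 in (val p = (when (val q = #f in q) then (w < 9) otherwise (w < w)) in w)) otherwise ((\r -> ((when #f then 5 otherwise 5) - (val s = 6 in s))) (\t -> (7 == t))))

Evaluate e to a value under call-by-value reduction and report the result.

Answer: -1

Derivation:
step 0: (if (let x = ((\y.9) ((\z.6) false)) in (if ((x < x) && (if true then true else true)) then ((let u = x in true) || true) else (((\v.x) true) == 3))) then (let w = 2 in (let p = (if (let q = false in q) then (w < 9) else (w < w)) in w)) else ((\r.((if false then 5 else 5) - (let s = 6 in s))) (\t.(7 == t))))
step 1: [beta@0.0.1] (if (let x = ((\y.9) 6) in (if ((x < x) && (if true then true else true)) then ((let u = x in true) || true) else (((\v.x) true) == 3))) then (let w = 2 in (let p = (if (let q = false in q) then (w < 9) else (w < w)) in w)) else ((\r.((if false then 5 else 5) - (let s = 6 in s))) (\t.(7 == t))))
step 2: [beta@0.0] (if (let x = 9 in (if ((x < x) && (if true then true else true)) then ((let u = x in true) || true) else (((\v.x) true) == 3))) then (let w = 2 in (let p = (if (let q = false in q) then (w < 9) else (w < w)) in w)) else ((\r.((if false then 5 else 5) - (let s = 6 in s))) (\t.(7 == t))))
step 3: [let@0] (if (if ((9 < 9) && (if true then true else true)) then ((let u = 9 in true) || true) else (((\v.9) true) == 3)) then (let w = 2 in (let p = (if (let q = false in q) then (w < 9) else (w < w)) in w)) else ((\r.((if false then 5 else 5) - (let s = 6 in s))) (\t.(7 == t))))
step 4: [delta@0.0.0] (if (if (false && (if true then true else true)) then ((let u = 9 in true) || true) else (((\v.9) true) == 3)) then (let w = 2 in (let p = (if (let q = false in q) then (w < 9) else (w < w)) in w)) else ((\r.((if false then 5 else 5) - (let s = 6 in s))) (\t.(7 == t))))
step 5: [if@0.0.1] (if (if (false && true) then ((let u = 9 in true) || true) else (((\v.9) true) == 3)) then (let w = 2 in (let p = (if (let q = false in q) then (w < 9) else (w < w)) in w)) else ((\r.((if false then 5 else 5) - (let s = 6 in s))) (\t.(7 == t))))
step 6: [delta@0.0] (if (if false then ((let u = 9 in true) || true) else (((\v.9) true) == 3)) then (let w = 2 in (let p = (if (let q = false in q) then (w < 9) else (w < w)) in w)) else ((\r.((if false then 5 else 5) - (let s = 6 in s))) (\t.(7 == t))))
step 7: [if@0] (if (((\v.9) true) == 3) then (let w = 2 in (let p = (if (let q = false in q) then (w < 9) else (w < w)) in w)) else ((\r.((if false then 5 else 5) - (let s = 6 in s))) (\t.(7 == t))))
step 8: [beta@0.0] (if (9 == 3) then (let w = 2 in (let p = (if (let q = false in q) then (w < 9) else (w < w)) in w)) else ((\r.((if false then 5 else 5) - (let s = 6 in s))) (\t.(7 == t))))
step 9: [delta@0] (if false then (let w = 2 in (let p = (if (let q = false in q) then (w < 9) else (w < w)) in w)) else ((\r.((if false then 5 else 5) - (let s = 6 in s))) (\t.(7 == t))))
step 10: [if@root] ((\r.((if false then 5 else 5) - (let s = 6 in s))) (\t.(7 == t)))
step 11: [beta@root] ((if false then 5 else 5) - (let s = 6 in s))
step 12: [if@0] (5 - (let s = 6 in s))
step 13: [let@1] (5 - 6)
step 14: [delta@root] -1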